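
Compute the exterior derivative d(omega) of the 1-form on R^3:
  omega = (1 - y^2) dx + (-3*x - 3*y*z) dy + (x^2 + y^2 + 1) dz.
d(omega) = (2*y - 3) dx ∧ dy + (2*x) dx ∧ dz + (5*y) dy ∧ dz

For a 1-form omega = sum_i f_i dx_i, the exterior derivative is
  d(omega) = sum_{i < j} (∂f_j/∂x_i - ∂f_i/∂x_j) dx_i ∧ dx_j.
  coefficient of dx ∧ dy: ∂f_2/∂x - ∂f_1/∂y = ∂(-3*x - 3*y*z)/∂x - ∂(1 - y^2)/∂y = 2*y - 3
  coefficient of dx ∧ dz: ∂f_3/∂x - ∂f_1/∂z = ∂(x^2 + y^2 + 1)/∂x - ∂(1 - y^2)/∂z = 2*x
  coefficient of dy ∧ dz: ∂f_3/∂y - ∂f_2/∂z = ∂(x^2 + y^2 + 1)/∂y - ∂(-3*x - 3*y*z)/∂z = 5*y
Assembling: d(omega) = (2*y - 3) dx ∧ dy + (2*x) dx ∧ dz + (5*y) dy ∧ dz.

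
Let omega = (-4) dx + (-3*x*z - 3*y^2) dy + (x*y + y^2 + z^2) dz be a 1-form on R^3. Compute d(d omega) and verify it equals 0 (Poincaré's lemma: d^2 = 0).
d(d omega) = 0

Step 1: d omega = sum_{i<j} (∂f_j/∂x_i - ∂f_i/∂x_j) dx_i ∧ dx_j:
  coeff of dx ∧ dy: -3*z
  coeff of dx ∧ dz: y
  coeff of dy ∧ dz: 4*x + 2*y
Step 2: Apply d again to each 2-form coefficient. The only possible 3-form in R^3 is dx ∧ dy ∧ dz, with coefficient
  ∂(coeff of dy∧dz)/∂x - ∂(coeff of dx∧dz)/∂y + ∂(coeff of dx∧dy)/∂z
  = ∂/∂x (4*x + 2*y) - ∂/∂y (y) + ∂/∂z (-3*z).
Each of these terms simplifies to sums of mixed partials that cancel in pairs. The result is 0 (by equality of mixed partials for smooth functions — Schwarz / Clairaut).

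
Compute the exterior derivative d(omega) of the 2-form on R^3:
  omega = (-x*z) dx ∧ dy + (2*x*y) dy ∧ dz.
d(omega) = (-x + 2*y) dx ∧ dy ∧ dz

For a 2-form omega = sum_{i<j} g_{ij} dx_i ∧ dx_j, the exterior derivative is
  d(omega) = sum_{i<j} d(g_{ij}) ∧ dx_i ∧ dx_j = sum_{i<j, k} (∂g_{ij}/∂x_k) dx_k ∧ dx_i ∧ dx_j.
Expand each term, using dx_k ∧ dx_i ∧ dx_j = sgn(permutation) dx_{(a)} ∧ dx_{(b)} ∧ dx_{(c)} with (a < b < c) sorted:
  d(-x*z) includes (∂/∂z)(-x*z) dz = (-x) dz, which multiplied by dx ∧ dy gives (-x) dx ∧ dy ∧ dz
  d(2*x*y) includes (∂/∂x)(2*x*y) dx = (2*y) dx, which multiplied by dy ∧ dz gives (2*y) dx ∧ dy ∧ dz
Collecting like 3-forms: d(omega) = (-x + 2*y) dx ∧ dy ∧ dz.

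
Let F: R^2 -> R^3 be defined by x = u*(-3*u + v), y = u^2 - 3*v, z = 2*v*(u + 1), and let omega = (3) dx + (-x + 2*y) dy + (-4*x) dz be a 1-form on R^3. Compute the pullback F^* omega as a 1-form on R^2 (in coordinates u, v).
F^* omega = (10*u^3 + 22*u^2*v - 8*u*v^2 - 12*u*v - 18*u + 3*v) du + (24*u^3 - 8*u^2*v + 9*u^2 - 5*u*v + 3*u + 18*v) dv

Using F^*(f dg) = (f ∘ F) d(g ∘ F), substitute each coordinate x_i by F_i(u, v) in f_i, and replace dx_i by d F_i = (∂F_i/∂u) du + (∂F_i/∂v) dv.
  For the x component: f_1(F) = 3; d F_1 = (-6*u + v) du + (u) dv
  For the y component: f_2(F) = 5*u^2 - u*v - 6*v; d F_2 = (2*u) du + (-3) dv
  For the z component: f_3(F) = 4*u*(3*u - v); d F_3 = (2*v) du + (2*u + 2) dv
Combining and collecting du, dv coefficients:
  coeff of du: 10*u^3 + 22*u^2*v - 8*u*v^2 - 12*u*v - 18*u + 3*v
  coeff of dv: 24*u^3 - 8*u^2*v + 9*u^2 - 5*u*v + 3*u + 18*v
F^* omega = (10*u^3 + 22*u^2*v - 8*u*v^2 - 12*u*v - 18*u + 3*v) du + (24*u^3 - 8*u^2*v + 9*u^2 - 5*u*v + 3*u + 18*v) dv.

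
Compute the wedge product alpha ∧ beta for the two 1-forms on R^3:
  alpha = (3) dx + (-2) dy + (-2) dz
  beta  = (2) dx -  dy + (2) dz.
alpha ∧ beta = (1) dx ∧ dy + (10) dx ∧ dz + (-6) dy ∧ dz

Distribute the wedge, using dx_i ∧ dx_j = -dx_j ∧ dx_i and dx_i ∧ dx_i = 0. For each pair (i, j) with i < j, the coefficient of dx_i ∧ dx_j in alpha ∧ beta is (alpha_i * beta_j - alpha_j * beta_i). Collecting: alpha ∧ beta = (1) dx ∧ dy + (10) dx ∧ dz + (-6) dy ∧ dz.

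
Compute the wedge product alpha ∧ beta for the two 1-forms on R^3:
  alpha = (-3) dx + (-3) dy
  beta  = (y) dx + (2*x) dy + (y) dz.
alpha ∧ beta = (-6*x + 3*y) dx ∧ dy + (-3*y) dx ∧ dz + (-3*y) dy ∧ dz

Distribute the wedge, using dx_i ∧ dx_j = -dx_j ∧ dx_i and dx_i ∧ dx_i = 0. For each pair (i, j) with i < j, the coefficient of dx_i ∧ dx_j in alpha ∧ beta is (alpha_i * beta_j - alpha_j * beta_i). Collecting: alpha ∧ beta = (-6*x + 3*y) dx ∧ dy + (-3*y) dx ∧ dz + (-3*y) dy ∧ dz.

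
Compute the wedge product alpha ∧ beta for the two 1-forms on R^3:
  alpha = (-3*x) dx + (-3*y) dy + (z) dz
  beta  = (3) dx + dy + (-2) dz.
alpha ∧ beta = (-3*x + 9*y) dx ∧ dy + (6*x - 3*z) dx ∧ dz + (6*y - z) dy ∧ dz

Distribute the wedge, using dx_i ∧ dx_j = -dx_j ∧ dx_i and dx_i ∧ dx_i = 0. For each pair (i, j) with i < j, the coefficient of dx_i ∧ dx_j in alpha ∧ beta is (alpha_i * beta_j - alpha_j * beta_i). Collecting: alpha ∧ beta = (-3*x + 9*y) dx ∧ dy + (6*x - 3*z) dx ∧ dz + (6*y - z) dy ∧ dz.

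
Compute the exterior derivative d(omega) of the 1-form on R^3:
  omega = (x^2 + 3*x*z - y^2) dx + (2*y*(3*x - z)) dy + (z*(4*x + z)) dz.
d(omega) = (8*y) dx ∧ dy + (-3*x + 4*z) dx ∧ dz + (2*y) dy ∧ dz

For a 1-form omega = sum_i f_i dx_i, the exterior derivative is
  d(omega) = sum_{i < j} (∂f_j/∂x_i - ∂f_i/∂x_j) dx_i ∧ dx_j.
  coefficient of dx ∧ dy: ∂f_2/∂x - ∂f_1/∂y = ∂(2*y*(3*x - z))/∂x - ∂(x^2 + 3*x*z - y^2)/∂y = 8*y
  coefficient of dx ∧ dz: ∂f_3/∂x - ∂f_1/∂z = ∂(z*(4*x + z))/∂x - ∂(x^2 + 3*x*z - y^2)/∂z = -3*x + 4*z
  coefficient of dy ∧ dz: ∂f_3/∂y - ∂f_2/∂z = ∂(z*(4*x + z))/∂y - ∂(2*y*(3*x - z))/∂z = 2*y
Assembling: d(omega) = (8*y) dx ∧ dy + (-3*x + 4*z) dx ∧ dz + (2*y) dy ∧ dz.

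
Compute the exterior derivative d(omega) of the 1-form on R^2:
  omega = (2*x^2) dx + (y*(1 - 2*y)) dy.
d(omega) = 0

For a 1-form omega = sum_i f_i dx_i, the exterior derivative is
  d(omega) = sum_{i < j} (∂f_j/∂x_i - ∂f_i/∂x_j) dx_i ∧ dx_j.

Assembling: d(omega) = 0.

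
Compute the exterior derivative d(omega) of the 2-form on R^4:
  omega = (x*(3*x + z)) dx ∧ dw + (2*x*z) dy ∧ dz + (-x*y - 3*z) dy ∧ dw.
d(omega) = (-x) dx ∧ dz ∧ dw + (2*z) dx ∧ dy ∧ dz + (-y) dx ∧ dy ∧ dw + (3) dy ∧ dz ∧ dw

For a 2-form omega = sum_{i<j} g_{ij} dx_i ∧ dx_j, the exterior derivative is
  d(omega) = sum_{i<j} d(g_{ij}) ∧ dx_i ∧ dx_j = sum_{i<j, k} (∂g_{ij}/∂x_k) dx_k ∧ dx_i ∧ dx_j.
Expand each term, using dx_k ∧ dx_i ∧ dx_j = sgn(permutation) dx_{(a)} ∧ dx_{(b)} ∧ dx_{(c)} with (a < b < c) sorted:
  d(x*(3*x + z)) includes (∂/∂z)(x*(3*x + z)) dz = (x) dz, which multiplied by dx ∧ dw gives (-x) dx ∧ dz ∧ dw
  d(2*x*z) includes (∂/∂x)(2*x*z) dx = (2*z) dx, which multiplied by dy ∧ dz gives (2*z) dx ∧ dy ∧ dz
  d(-x*y - 3*z) includes (∂/∂x)(-x*y - 3*z) dx = (-y) dx, which multiplied by dy ∧ dw gives (-y) dx ∧ dy ∧ dw
  d(-x*y - 3*z) includes (∂/∂z)(-x*y - 3*z) dz = (-3) dz, which multiplied by dy ∧ dw gives (3) dy ∧ dz ∧ dw
Collecting like 3-forms: d(omega) = (-x) dx ∧ dz ∧ dw + (2*z) dx ∧ dy ∧ dz + (-y) dx ∧ dy ∧ dw + (3) dy ∧ dz ∧ dw.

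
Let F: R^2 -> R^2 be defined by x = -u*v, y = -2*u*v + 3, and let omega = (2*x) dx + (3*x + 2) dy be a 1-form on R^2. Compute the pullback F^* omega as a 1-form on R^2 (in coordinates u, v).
F^* omega = (4*v*(2*u*v - 1)) du + (4*u*(2*u*v - 1)) dv

Using F^*(f dg) = (f ∘ F) d(g ∘ F), substitute each coordinate x_i by F_i(u, v) in f_i, and replace dx_i by d F_i = (∂F_i/∂u) du + (∂F_i/∂v) dv.
  For the x component: f_1(F) = -2*u*v; d F_1 = (-v) du + (-u) dv
  For the y component: f_2(F) = -3*u*v + 2; d F_2 = (-2*v) du + (-2*u) dv
Combining and collecting du, dv coefficients:
  coeff of du: 4*v*(2*u*v - 1)
  coeff of dv: 4*u*(2*u*v - 1)
F^* omega = (4*v*(2*u*v - 1)) du + (4*u*(2*u*v - 1)) dv.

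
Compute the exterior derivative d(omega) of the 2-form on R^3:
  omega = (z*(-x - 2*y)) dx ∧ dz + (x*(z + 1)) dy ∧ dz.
d(omega) = (3*z + 1) dx ∧ dy ∧ dz

For a 2-form omega = sum_{i<j} g_{ij} dx_i ∧ dx_j, the exterior derivative is
  d(omega) = sum_{i<j} d(g_{ij}) ∧ dx_i ∧ dx_j = sum_{i<j, k} (∂g_{ij}/∂x_k) dx_k ∧ dx_i ∧ dx_j.
Expand each term, using dx_k ∧ dx_i ∧ dx_j = sgn(permutation) dx_{(a)} ∧ dx_{(b)} ∧ dx_{(c)} with (a < b < c) sorted:
  d(z*(-x - 2*y)) includes (∂/∂y)(z*(-x - 2*y)) dy = (-2*z) dy, which multiplied by dx ∧ dz gives (2*z) dx ∧ dy ∧ dz
  d(x*(z + 1)) includes (∂/∂x)(x*(z + 1)) dx = (z + 1) dx, which multiplied by dy ∧ dz gives (z + 1) dx ∧ dy ∧ dz
Collecting like 3-forms: d(omega) = (3*z + 1) dx ∧ dy ∧ dz.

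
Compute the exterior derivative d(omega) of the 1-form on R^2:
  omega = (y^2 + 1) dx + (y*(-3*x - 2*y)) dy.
d(omega) = (-5*y) dx ∧ dy

For a 1-form omega = sum_i f_i dx_i, the exterior derivative is
  d(omega) = sum_{i < j} (∂f_j/∂x_i - ∂f_i/∂x_j) dx_i ∧ dx_j.
  coefficient of dx ∧ dy: ∂f_2/∂x - ∂f_1/∂y = ∂(y*(-3*x - 2*y))/∂x - ∂(y^2 + 1)/∂y = -5*y
Assembling: d(omega) = (-5*y) dx ∧ dy.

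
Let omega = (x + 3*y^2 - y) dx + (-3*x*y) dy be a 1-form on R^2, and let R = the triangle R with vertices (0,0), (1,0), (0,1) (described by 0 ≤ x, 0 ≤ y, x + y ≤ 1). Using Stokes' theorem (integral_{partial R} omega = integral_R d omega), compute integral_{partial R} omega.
integral_(partial R) omega = -1

Stokes: integral_partial_R omega = integral_R d omega with d omega = (∂Q/∂x - ∂P/∂y) dx ∧ dy.
  ∂Q/∂x = -3*y
  ∂P/∂y = 6*y - 1
  integrand = ∂Q/∂x - ∂P/∂y = 1 - 9*y.
Integrating over R: integral_0^1 integral_0^{1-x} (1 - 9*y) dy dx = -1.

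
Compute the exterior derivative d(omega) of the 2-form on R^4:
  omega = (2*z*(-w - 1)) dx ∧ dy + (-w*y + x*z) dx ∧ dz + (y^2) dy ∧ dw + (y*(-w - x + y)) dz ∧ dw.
d(omega) = (-w - 2) dx ∧ dy ∧ dz + (-2*z) dx ∧ dy ∧ dw + (-2*y) dx ∧ dz ∧ dw + (-w - x + 2*y) dy ∧ dz ∧ dw

For a 2-form omega = sum_{i<j} g_{ij} dx_i ∧ dx_j, the exterior derivative is
  d(omega) = sum_{i<j} d(g_{ij}) ∧ dx_i ∧ dx_j = sum_{i<j, k} (∂g_{ij}/∂x_k) dx_k ∧ dx_i ∧ dx_j.
Expand each term, using dx_k ∧ dx_i ∧ dx_j = sgn(permutation) dx_{(a)} ∧ dx_{(b)} ∧ dx_{(c)} with (a < b < c) sorted:
  d(2*z*(-w - 1)) includes (∂/∂z)(2*z*(-w - 1)) dz = (-2*w - 2) dz, which multiplied by dx ∧ dy gives (-2*w - 2) dx ∧ dy ∧ dz
  d(2*z*(-w - 1)) includes (∂/∂w)(2*z*(-w - 1)) dw = (-2*z) dw, which multiplied by dx ∧ dy gives (-2*z) dx ∧ dy ∧ dw
  d(-w*y + x*z) includes (∂/∂y)(-w*y + x*z) dy = (-w) dy, which multiplied by dx ∧ dz gives (w) dx ∧ dy ∧ dz
  d(-w*y + x*z) includes (∂/∂w)(-w*y + x*z) dw = (-y) dw, which multiplied by dx ∧ dz gives (-y) dx ∧ dz ∧ dw
  d(y*(-w - x + y)) includes (∂/∂x)(y*(-w - x + y)) dx = (-y) dx, which multiplied by dz ∧ dw gives (-y) dx ∧ dz ∧ dw
  d(y*(-w - x + y)) includes (∂/∂y)(y*(-w - x + y)) dy = (-w - x + 2*y) dy, which multiplied by dz ∧ dw gives (-w - x + 2*y) dy ∧ dz ∧ dw
Collecting like 3-forms: d(omega) = (-w - 2) dx ∧ dy ∧ dz + (-2*z) dx ∧ dy ∧ dw + (-2*y) dx ∧ dz ∧ dw + (-w - x + 2*y) dy ∧ dz ∧ dw.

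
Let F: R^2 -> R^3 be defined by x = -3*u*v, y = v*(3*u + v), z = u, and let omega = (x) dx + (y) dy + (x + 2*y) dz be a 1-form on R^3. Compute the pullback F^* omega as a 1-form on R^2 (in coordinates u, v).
F^* omega = (v*(18*u*v + 3*u + 3*v^2 + 2*v)) du + (v*(18*u^2 + 9*u*v + 2*v^2)) dv

Using F^*(f dg) = (f ∘ F) d(g ∘ F), substitute each coordinate x_i by F_i(u, v) in f_i, and replace dx_i by d F_i = (∂F_i/∂u) du + (∂F_i/∂v) dv.
  For the x component: f_1(F) = -3*u*v; d F_1 = (-3*v) du + (-3*u) dv
  For the y component: f_2(F) = v*(3*u + v); d F_2 = (3*v) du + (3*u + 2*v) dv
  For the z component: f_3(F) = v*(3*u + 2*v); d F_3 = (1) du + (0) dv
Combining and collecting du, dv coefficients:
  coeff of du: v*(18*u*v + 3*u + 3*v^2 + 2*v)
  coeff of dv: v*(18*u^2 + 9*u*v + 2*v^2)
F^* omega = (v*(18*u*v + 3*u + 3*v^2 + 2*v)) du + (v*(18*u^2 + 9*u*v + 2*v^2)) dv.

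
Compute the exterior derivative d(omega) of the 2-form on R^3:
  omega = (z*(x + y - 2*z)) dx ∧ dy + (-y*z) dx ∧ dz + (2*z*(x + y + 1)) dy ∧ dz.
d(omega) = (x + y - z) dx ∧ dy ∧ dz

For a 2-form omega = sum_{i<j} g_{ij} dx_i ∧ dx_j, the exterior derivative is
  d(omega) = sum_{i<j} d(g_{ij}) ∧ dx_i ∧ dx_j = sum_{i<j, k} (∂g_{ij}/∂x_k) dx_k ∧ dx_i ∧ dx_j.
Expand each term, using dx_k ∧ dx_i ∧ dx_j = sgn(permutation) dx_{(a)} ∧ dx_{(b)} ∧ dx_{(c)} with (a < b < c) sorted:
  d(z*(x + y - 2*z)) includes (∂/∂z)(z*(x + y - 2*z)) dz = (x + y - 4*z) dz, which multiplied by dx ∧ dy gives (x + y - 4*z) dx ∧ dy ∧ dz
  d(-y*z) includes (∂/∂y)(-y*z) dy = (-z) dy, which multiplied by dx ∧ dz gives (z) dx ∧ dy ∧ dz
  d(2*z*(x + y + 1)) includes (∂/∂x)(2*z*(x + y + 1)) dx = (2*z) dx, which multiplied by dy ∧ dz gives (2*z) dx ∧ dy ∧ dz
Collecting like 3-forms: d(omega) = (x + y - z) dx ∧ dy ∧ dz.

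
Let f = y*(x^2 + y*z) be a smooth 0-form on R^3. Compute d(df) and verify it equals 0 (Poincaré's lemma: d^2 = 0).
d(df) = 0

Step 1: df = sum_i (∂f/∂x_i) dx_i = (2*x*y) dx + (x^2 + 2*y*z) dy + (y^2) dz.
Step 2: Apply d again. Using the 1-form formula, the coefficient of dx ∧ dy in d(df) is ∂^2 f/∂x ∂y - ∂^2 f/∂y ∂x = (2*x) - (2*x) = 0 (equality of mixed partials for smooth f).
Similarly for dx ∧ dz and dy ∧ dz — all coefficients vanish. So d(df) = 0.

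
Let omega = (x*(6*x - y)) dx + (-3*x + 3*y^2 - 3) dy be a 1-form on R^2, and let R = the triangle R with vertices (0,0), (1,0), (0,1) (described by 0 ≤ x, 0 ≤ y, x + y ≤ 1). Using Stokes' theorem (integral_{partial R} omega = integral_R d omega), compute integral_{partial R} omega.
integral_(partial R) omega = -4/3

Stokes: integral_partial_R omega = integral_R d omega with d omega = (∂Q/∂x - ∂P/∂y) dx ∧ dy.
  ∂Q/∂x = -3
  ∂P/∂y = -x
  integrand = ∂Q/∂x - ∂P/∂y = x - 3.
Integrating over R: integral_0^1 integral_0^{1-x} (x - 3) dy dx = -4/3.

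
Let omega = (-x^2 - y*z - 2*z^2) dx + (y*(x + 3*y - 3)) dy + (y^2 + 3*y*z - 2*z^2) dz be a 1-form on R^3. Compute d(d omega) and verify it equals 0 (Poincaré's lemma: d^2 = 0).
d(d omega) = 0

Step 1: d omega = sum_{i<j} (∂f_j/∂x_i - ∂f_i/∂x_j) dx_i ∧ dx_j:
  coeff of dx ∧ dy: y + z
  coeff of dx ∧ dz: y + 4*z
  coeff of dy ∧ dz: 2*y + 3*z
Step 2: Apply d again to each 2-form coefficient. The only possible 3-form in R^3 is dx ∧ dy ∧ dz, with coefficient
  ∂(coeff of dy∧dz)/∂x - ∂(coeff of dx∧dz)/∂y + ∂(coeff of dx∧dy)/∂z
  = ∂/∂x (2*y + 3*z) - ∂/∂y (y + 4*z) + ∂/∂z (y + z).
Each of these terms simplifies to sums of mixed partials that cancel in pairs. The result is 0 (by equality of mixed partials for smooth functions — Schwarz / Clairaut).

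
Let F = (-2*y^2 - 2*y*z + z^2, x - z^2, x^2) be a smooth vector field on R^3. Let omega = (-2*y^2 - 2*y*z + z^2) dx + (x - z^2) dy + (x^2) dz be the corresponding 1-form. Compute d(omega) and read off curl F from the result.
d(omega) = (2*z) dy ∧ dz + (-2*x - 2*y + 2*z) dz ∧ dx + (4*y + 2*z + 1) dx ∧ dy; curl F = (2*z, -2*x - 2*y + 2*z, 4*y + 2*z + 1)

d omega = sum_{i<j} (∂f_j/∂x_i - ∂f_i/∂x_j) dx_i ∧ dx_j. Under the identification (dy ∧ dz, dz ∧ dx, dx ∧ dy) ↔ (e_x, e_y, e_z), the coefficients are exactly the components of curl F. Compute:
  ∂R/∂y - ∂Q/∂z = (0) - (-2*z) = 2*z
  ∂P/∂z - ∂R/∂x = (-2*y + 2*z) - (2*x) = -2*x - 2*y + 2*z
  ∂Q/∂x - ∂P/∂y = (1) - (-4*y - 2*z) = 4*y + 2*z + 1.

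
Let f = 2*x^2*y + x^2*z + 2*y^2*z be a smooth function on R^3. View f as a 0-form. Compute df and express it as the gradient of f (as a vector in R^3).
df = (2*x*(2*y + z)) dx + (2*x^2 + 4*y*z) dy + (x^2 + 2*y^2) dz; grad f = (2*x*(2*y + z), 2*x^2 + 4*y*z, x^2 + 2*y^2)

For a 0-form f, d f = (∂f/∂x) dx + (∂f/∂y) dy + (∂f/∂z) dz. The components of the vector representation are exactly the entries of grad f in Cartesian coordinates:
  ∂f/∂x = 2*x*(2*y + z)
  ∂f/∂y = 2*x^2 + 4*y*z
  ∂f/∂z = x^2 + 2*y^2.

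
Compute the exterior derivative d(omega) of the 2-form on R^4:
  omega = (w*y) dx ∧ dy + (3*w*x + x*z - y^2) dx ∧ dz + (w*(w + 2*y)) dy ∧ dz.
d(omega) = (y) dx ∧ dy ∧ dw + (2*y) dx ∧ dy ∧ dz + (3*x) dx ∧ dz ∧ dw + (2*w + 2*y) dy ∧ dz ∧ dw

For a 2-form omega = sum_{i<j} g_{ij} dx_i ∧ dx_j, the exterior derivative is
  d(omega) = sum_{i<j} d(g_{ij}) ∧ dx_i ∧ dx_j = sum_{i<j, k} (∂g_{ij}/∂x_k) dx_k ∧ dx_i ∧ dx_j.
Expand each term, using dx_k ∧ dx_i ∧ dx_j = sgn(permutation) dx_{(a)} ∧ dx_{(b)} ∧ dx_{(c)} with (a < b < c) sorted:
  d(w*y) includes (∂/∂w)(w*y) dw = (y) dw, which multiplied by dx ∧ dy gives (y) dx ∧ dy ∧ dw
  d(3*w*x + x*z - y^2) includes (∂/∂y)(3*w*x + x*z - y^2) dy = (-2*y) dy, which multiplied by dx ∧ dz gives (2*y) dx ∧ dy ∧ dz
  d(3*w*x + x*z - y^2) includes (∂/∂w)(3*w*x + x*z - y^2) dw = (3*x) dw, which multiplied by dx ∧ dz gives (3*x) dx ∧ dz ∧ dw
  d(w*(w + 2*y)) includes (∂/∂w)(w*(w + 2*y)) dw = (2*w + 2*y) dw, which multiplied by dy ∧ dz gives (2*w + 2*y) dy ∧ dz ∧ dw
Collecting like 3-forms: d(omega) = (y) dx ∧ dy ∧ dw + (2*y) dx ∧ dy ∧ dz + (3*x) dx ∧ dz ∧ dw + (2*w + 2*y) dy ∧ dz ∧ dw.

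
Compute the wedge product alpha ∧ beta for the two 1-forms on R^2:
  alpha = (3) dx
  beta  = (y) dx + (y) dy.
alpha ∧ beta = (3*y) dx ∧ dy

Distribute the wedge, using dx_i ∧ dx_j = -dx_j ∧ dx_i and dx_i ∧ dx_i = 0. For each pair (i, j) with i < j, the coefficient of dx_i ∧ dx_j in alpha ∧ beta is (alpha_i * beta_j - alpha_j * beta_i). Collecting: alpha ∧ beta = (3*y) dx ∧ dy.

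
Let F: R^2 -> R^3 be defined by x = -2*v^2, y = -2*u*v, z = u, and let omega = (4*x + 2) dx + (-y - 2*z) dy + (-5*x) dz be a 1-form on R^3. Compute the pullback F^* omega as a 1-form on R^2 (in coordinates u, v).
F^* omega = (2*v*(-2*u*v + 2*u + 5*v)) du + (-4*u^2*v + 4*u^2 + 32*v^3 - 8*v) dv

Using F^*(f dg) = (f ∘ F) d(g ∘ F), substitute each coordinate x_i by F_i(u, v) in f_i, and replace dx_i by d F_i = (∂F_i/∂u) du + (∂F_i/∂v) dv.
  For the x component: f_1(F) = 2 - 8*v^2; d F_1 = (0) du + (-4*v) dv
  For the y component: f_2(F) = 2*u*(v - 1); d F_2 = (-2*v) du + (-2*u) dv
  For the z component: f_3(F) = 10*v^2; d F_3 = (1) du + (0) dv
Combining and collecting du, dv coefficients:
  coeff of du: 2*v*(-2*u*v + 2*u + 5*v)
  coeff of dv: -4*u^2*v + 4*u^2 + 32*v^3 - 8*v
F^* omega = (2*v*(-2*u*v + 2*u + 5*v)) du + (-4*u^2*v + 4*u^2 + 32*v^3 - 8*v) dv.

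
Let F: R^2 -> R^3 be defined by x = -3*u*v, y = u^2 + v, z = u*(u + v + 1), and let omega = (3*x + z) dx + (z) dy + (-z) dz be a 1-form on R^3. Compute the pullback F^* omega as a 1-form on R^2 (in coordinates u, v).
F^* omega = (u*(-4*u*v - u + 23*v^2 - 5*v - 1)) du + (u*(-4*u^2 + 23*u*v - 3*u + v + 1)) dv

Using F^*(f dg) = (f ∘ F) d(g ∘ F), substitute each coordinate x_i by F_i(u, v) in f_i, and replace dx_i by d F_i = (∂F_i/∂u) du + (∂F_i/∂v) dv.
  For the x component: f_1(F) = u*(u - 8*v + 1); d F_1 = (-3*v) du + (-3*u) dv
  For the y component: f_2(F) = u*(u + v + 1); d F_2 = (2*u) du + (1) dv
  For the z component: f_3(F) = u*(-u - v - 1); d F_3 = (2*u + v + 1) du + (u) dv
Combining and collecting du, dv coefficients:
  coeff of du: u*(-4*u*v - u + 23*v^2 - 5*v - 1)
  coeff of dv: u*(-4*u^2 + 23*u*v - 3*u + v + 1)
F^* omega = (u*(-4*u*v - u + 23*v^2 - 5*v - 1)) du + (u*(-4*u^2 + 23*u*v - 3*u + v + 1)) dv.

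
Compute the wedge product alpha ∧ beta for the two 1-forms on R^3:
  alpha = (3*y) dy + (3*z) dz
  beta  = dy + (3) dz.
alpha ∧ beta = (9*y - 3*z) dy ∧ dz

Distribute the wedge, using dx_i ∧ dx_j = -dx_j ∧ dx_i and dx_i ∧ dx_i = 0. For each pair (i, j) with i < j, the coefficient of dx_i ∧ dx_j in alpha ∧ beta is (alpha_i * beta_j - alpha_j * beta_i). Collecting: alpha ∧ beta = (9*y - 3*z) dy ∧ dz.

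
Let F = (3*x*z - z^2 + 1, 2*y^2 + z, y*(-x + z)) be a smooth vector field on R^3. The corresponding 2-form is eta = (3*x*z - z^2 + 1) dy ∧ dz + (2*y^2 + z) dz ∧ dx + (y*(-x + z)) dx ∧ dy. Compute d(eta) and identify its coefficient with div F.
d(eta) = (5*y + 3*z) dx ∧ dy ∧ dz; div F = 5*y + 3*z

For a 2-form in R^3 of the form above, applying d gives a 3-form with coefficient ∂P/∂x + ∂Q/∂y + ∂R/∂z:
  ∂P/∂x = 3*z
  ∂Q/∂y = 4*y
  ∂R/∂z = y
Sum = 5*y + 3*z, which is exactly div F.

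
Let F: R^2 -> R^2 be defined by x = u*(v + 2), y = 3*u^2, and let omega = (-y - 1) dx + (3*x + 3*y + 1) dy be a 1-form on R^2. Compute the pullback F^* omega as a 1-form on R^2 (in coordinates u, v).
F^* omega = (54*u^3 + 15*u^2*v + 30*u^2 + 6*u - v - 2) du + (-3*u^3 - u) dv

Using F^*(f dg) = (f ∘ F) d(g ∘ F), substitute each coordinate x_i by F_i(u, v) in f_i, and replace dx_i by d F_i = (∂F_i/∂u) du + (∂F_i/∂v) dv.
  For the x component: f_1(F) = -3*u^2 - 1; d F_1 = (v + 2) du + (u) dv
  For the y component: f_2(F) = 9*u^2 + 3*u*v + 6*u + 1; d F_2 = (6*u) du + (0) dv
Combining and collecting du, dv coefficients:
  coeff of du: 54*u^3 + 15*u^2*v + 30*u^2 + 6*u - v - 2
  coeff of dv: -3*u^3 - u
F^* omega = (54*u^3 + 15*u^2*v + 30*u^2 + 6*u - v - 2) du + (-3*u^3 - u) dv.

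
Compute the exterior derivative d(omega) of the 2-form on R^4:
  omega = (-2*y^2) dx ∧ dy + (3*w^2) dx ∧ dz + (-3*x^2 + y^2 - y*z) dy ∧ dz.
d(omega) = (6*w) dx ∧ dz ∧ dw + (-6*x) dx ∧ dy ∧ dz

For a 2-form omega = sum_{i<j} g_{ij} dx_i ∧ dx_j, the exterior derivative is
  d(omega) = sum_{i<j} d(g_{ij}) ∧ dx_i ∧ dx_j = sum_{i<j, k} (∂g_{ij}/∂x_k) dx_k ∧ dx_i ∧ dx_j.
Expand each term, using dx_k ∧ dx_i ∧ dx_j = sgn(permutation) dx_{(a)} ∧ dx_{(b)} ∧ dx_{(c)} with (a < b < c) sorted:
  d(3*w^2) includes (∂/∂w)(3*w^2) dw = (6*w) dw, which multiplied by dx ∧ dz gives (6*w) dx ∧ dz ∧ dw
  d(-3*x^2 + y^2 - y*z) includes (∂/∂x)(-3*x^2 + y^2 - y*z) dx = (-6*x) dx, which multiplied by dy ∧ dz gives (-6*x) dx ∧ dy ∧ dz
Collecting like 3-forms: d(omega) = (6*w) dx ∧ dz ∧ dw + (-6*x) dx ∧ dy ∧ dz.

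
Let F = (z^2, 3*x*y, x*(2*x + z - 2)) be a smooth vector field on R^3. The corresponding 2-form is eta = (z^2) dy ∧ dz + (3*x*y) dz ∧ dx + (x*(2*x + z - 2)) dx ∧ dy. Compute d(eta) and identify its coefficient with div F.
d(eta) = (4*x) dx ∧ dy ∧ dz; div F = 4*x

For a 2-form in R^3 of the form above, applying d gives a 3-form with coefficient ∂P/∂x + ∂Q/∂y + ∂R/∂z:
  ∂P/∂x = 0
  ∂Q/∂y = 3*x
  ∂R/∂z = x
Sum = 4*x, which is exactly div F.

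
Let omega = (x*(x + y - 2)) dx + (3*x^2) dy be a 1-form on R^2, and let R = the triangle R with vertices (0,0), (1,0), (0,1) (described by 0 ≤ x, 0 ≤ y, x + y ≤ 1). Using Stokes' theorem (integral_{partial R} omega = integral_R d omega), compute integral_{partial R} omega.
integral_(partial R) omega = 5/6

Stokes: integral_partial_R omega = integral_R d omega with d omega = (∂Q/∂x - ∂P/∂y) dx ∧ dy.
  ∂Q/∂x = 6*x
  ∂P/∂y = x
  integrand = ∂Q/∂x - ∂P/∂y = 5*x.
Integrating over R: integral_0^1 integral_0^{1-x} (5*x) dy dx = 5/6.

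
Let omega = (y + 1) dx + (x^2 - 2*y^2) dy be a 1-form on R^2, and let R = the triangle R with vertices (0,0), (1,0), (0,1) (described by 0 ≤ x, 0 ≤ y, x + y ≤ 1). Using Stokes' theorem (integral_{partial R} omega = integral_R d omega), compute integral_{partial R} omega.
integral_(partial R) omega = -1/6

Stokes: integral_partial_R omega = integral_R d omega with d omega = (∂Q/∂x - ∂P/∂y) dx ∧ dy.
  ∂Q/∂x = 2*x
  ∂P/∂y = 1
  integrand = ∂Q/∂x - ∂P/∂y = 2*x - 1.
Integrating over R: integral_0^1 integral_0^{1-x} (2*x - 1) dy dx = -1/6.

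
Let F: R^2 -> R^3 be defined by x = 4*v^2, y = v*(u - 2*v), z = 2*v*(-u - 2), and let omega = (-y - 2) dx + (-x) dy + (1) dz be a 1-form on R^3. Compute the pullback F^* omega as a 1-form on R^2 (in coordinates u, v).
F^* omega = (-4*v^3 - 2*v) du + (-12*u*v^2 - 2*u + 32*v^3 - 16*v - 4) dv

Using F^*(f dg) = (f ∘ F) d(g ∘ F), substitute each coordinate x_i by F_i(u, v) in f_i, and replace dx_i by d F_i = (∂F_i/∂u) du + (∂F_i/∂v) dv.
  For the x component: f_1(F) = -u*v + 2*v^2 - 2; d F_1 = (0) du + (8*v) dv
  For the y component: f_2(F) = -4*v^2; d F_2 = (v) du + (u - 4*v) dv
  For the z component: f_3(F) = 1; d F_3 = (-2*v) du + (-2*u - 4) dv
Combining and collecting du, dv coefficients:
  coeff of du: -4*v^3 - 2*v
  coeff of dv: -12*u*v^2 - 2*u + 32*v^3 - 16*v - 4
F^* omega = (-4*v^3 - 2*v) du + (-12*u*v^2 - 2*u + 32*v^3 - 16*v - 4) dv.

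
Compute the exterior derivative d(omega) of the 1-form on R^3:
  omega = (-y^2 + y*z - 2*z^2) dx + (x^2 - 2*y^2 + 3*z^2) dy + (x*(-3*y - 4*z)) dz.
d(omega) = (2*x + 2*y - z) dx ∧ dy + (-4*y) dx ∧ dz + (-3*x - 6*z) dy ∧ dz

For a 1-form omega = sum_i f_i dx_i, the exterior derivative is
  d(omega) = sum_{i < j} (∂f_j/∂x_i - ∂f_i/∂x_j) dx_i ∧ dx_j.
  coefficient of dx ∧ dy: ∂f_2/∂x - ∂f_1/∂y = ∂(x^2 - 2*y^2 + 3*z^2)/∂x - ∂(-y^2 + y*z - 2*z^2)/∂y = 2*x + 2*y - z
  coefficient of dx ∧ dz: ∂f_3/∂x - ∂f_1/∂z = ∂(x*(-3*y - 4*z))/∂x - ∂(-y^2 + y*z - 2*z^2)/∂z = -4*y
  coefficient of dy ∧ dz: ∂f_3/∂y - ∂f_2/∂z = ∂(x*(-3*y - 4*z))/∂y - ∂(x^2 - 2*y^2 + 3*z^2)/∂z = -3*x - 6*z
Assembling: d(omega) = (2*x + 2*y - z) dx ∧ dy + (-4*y) dx ∧ dz + (-3*x - 6*z) dy ∧ dz.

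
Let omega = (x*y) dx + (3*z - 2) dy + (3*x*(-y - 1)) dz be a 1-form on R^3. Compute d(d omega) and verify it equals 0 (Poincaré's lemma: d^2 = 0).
d(d omega) = 0

Step 1: d omega = sum_{i<j} (∂f_j/∂x_i - ∂f_i/∂x_j) dx_i ∧ dx_j:
  coeff of dx ∧ dy: -x
  coeff of dx ∧ dz: -3*y - 3
  coeff of dy ∧ dz: -3*x - 3
Step 2: Apply d again to each 2-form coefficient. The only possible 3-form in R^3 is dx ∧ dy ∧ dz, with coefficient
  ∂(coeff of dy∧dz)/∂x - ∂(coeff of dx∧dz)/∂y + ∂(coeff of dx∧dy)/∂z
  = ∂/∂x (-3*x - 3) - ∂/∂y (-3*y - 3) + ∂/∂z (-x).
Each of these terms simplifies to sums of mixed partials that cancel in pairs. The result is 0 (by equality of mixed partials for smooth functions — Schwarz / Clairaut).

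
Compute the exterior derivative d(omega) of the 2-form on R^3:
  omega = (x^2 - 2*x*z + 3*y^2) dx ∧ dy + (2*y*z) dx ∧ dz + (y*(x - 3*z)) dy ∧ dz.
d(omega) = (-2*x + y - 2*z) dx ∧ dy ∧ dz

For a 2-form omega = sum_{i<j} g_{ij} dx_i ∧ dx_j, the exterior derivative is
  d(omega) = sum_{i<j} d(g_{ij}) ∧ dx_i ∧ dx_j = sum_{i<j, k} (∂g_{ij}/∂x_k) dx_k ∧ dx_i ∧ dx_j.
Expand each term, using dx_k ∧ dx_i ∧ dx_j = sgn(permutation) dx_{(a)} ∧ dx_{(b)} ∧ dx_{(c)} with (a < b < c) sorted:
  d(x^2 - 2*x*z + 3*y^2) includes (∂/∂z)(x^2 - 2*x*z + 3*y^2) dz = (-2*x) dz, which multiplied by dx ∧ dy gives (-2*x) dx ∧ dy ∧ dz
  d(2*y*z) includes (∂/∂y)(2*y*z) dy = (2*z) dy, which multiplied by dx ∧ dz gives (-2*z) dx ∧ dy ∧ dz
  d(y*(x - 3*z)) includes (∂/∂x)(y*(x - 3*z)) dx = (y) dx, which multiplied by dy ∧ dz gives (y) dx ∧ dy ∧ dz
Collecting like 3-forms: d(omega) = (-2*x + y - 2*z) dx ∧ dy ∧ dz.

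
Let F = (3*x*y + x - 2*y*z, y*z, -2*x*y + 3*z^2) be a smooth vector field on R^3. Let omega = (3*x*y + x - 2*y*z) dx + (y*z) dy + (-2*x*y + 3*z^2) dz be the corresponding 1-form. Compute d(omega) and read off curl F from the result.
d(omega) = (-2*x - y) dy ∧ dz + (0) dz ∧ dx + (-3*x + 2*z) dx ∧ dy; curl F = (-2*x - y, 0, -3*x + 2*z)

d omega = sum_{i<j} (∂f_j/∂x_i - ∂f_i/∂x_j) dx_i ∧ dx_j. Under the identification (dy ∧ dz, dz ∧ dx, dx ∧ dy) ↔ (e_x, e_y, e_z), the coefficients are exactly the components of curl F. Compute:
  ∂R/∂y - ∂Q/∂z = (-2*x) - (y) = -2*x - y
  ∂P/∂z - ∂R/∂x = (-2*y) - (-2*y) = 0
  ∂Q/∂x - ∂P/∂y = (0) - (3*x - 2*z) = -3*x + 2*z.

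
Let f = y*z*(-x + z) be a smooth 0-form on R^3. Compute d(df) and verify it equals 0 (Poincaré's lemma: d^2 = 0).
d(df) = 0

Step 1: df = sum_i (∂f/∂x_i) dx_i = (-y*z) dx + (z*(-x + z)) dy + (y*(-x + 2*z)) dz.
Step 2: Apply d again. Using the 1-form formula, the coefficient of dx ∧ dy in d(df) is ∂^2 f/∂x ∂y - ∂^2 f/∂y ∂x = (-z) - (-z) = 0 (equality of mixed partials for smooth f).
Similarly for dx ∧ dz and dy ∧ dz — all coefficients vanish. So d(df) = 0.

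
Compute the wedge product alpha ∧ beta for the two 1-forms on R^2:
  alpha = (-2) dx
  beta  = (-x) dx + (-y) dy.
alpha ∧ beta = (2*y) dx ∧ dy

Distribute the wedge, using dx_i ∧ dx_j = -dx_j ∧ dx_i and dx_i ∧ dx_i = 0. For each pair (i, j) with i < j, the coefficient of dx_i ∧ dx_j in alpha ∧ beta is (alpha_i * beta_j - alpha_j * beta_i). Collecting: alpha ∧ beta = (2*y) dx ∧ dy.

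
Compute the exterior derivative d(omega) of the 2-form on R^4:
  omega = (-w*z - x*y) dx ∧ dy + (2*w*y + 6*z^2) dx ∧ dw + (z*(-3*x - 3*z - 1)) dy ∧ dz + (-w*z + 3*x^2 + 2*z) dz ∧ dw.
d(omega) = (-w - 3*z) dx ∧ dy ∧ dz + (-2*w - z) dx ∧ dy ∧ dw + (6*x - 12*z) dx ∧ dz ∧ dw

For a 2-form omega = sum_{i<j} g_{ij} dx_i ∧ dx_j, the exterior derivative is
  d(omega) = sum_{i<j} d(g_{ij}) ∧ dx_i ∧ dx_j = sum_{i<j, k} (∂g_{ij}/∂x_k) dx_k ∧ dx_i ∧ dx_j.
Expand each term, using dx_k ∧ dx_i ∧ dx_j = sgn(permutation) dx_{(a)} ∧ dx_{(b)} ∧ dx_{(c)} with (a < b < c) sorted:
  d(-w*z - x*y) includes (∂/∂z)(-w*z - x*y) dz = (-w) dz, which multiplied by dx ∧ dy gives (-w) dx ∧ dy ∧ dz
  d(-w*z - x*y) includes (∂/∂w)(-w*z - x*y) dw = (-z) dw, which multiplied by dx ∧ dy gives (-z) dx ∧ dy ∧ dw
  d(2*w*y + 6*z^2) includes (∂/∂y)(2*w*y + 6*z^2) dy = (2*w) dy, which multiplied by dx ∧ dw gives (-2*w) dx ∧ dy ∧ dw
  d(2*w*y + 6*z^2) includes (∂/∂z)(2*w*y + 6*z^2) dz = (12*z) dz, which multiplied by dx ∧ dw gives (-12*z) dx ∧ dz ∧ dw
  d(z*(-3*x - 3*z - 1)) includes (∂/∂x)(z*(-3*x - 3*z - 1)) dx = (-3*z) dx, which multiplied by dy ∧ dz gives (-3*z) dx ∧ dy ∧ dz
  d(-w*z + 3*x^2 + 2*z) includes (∂/∂x)(-w*z + 3*x^2 + 2*z) dx = (6*x) dx, which multiplied by dz ∧ dw gives (6*x) dx ∧ dz ∧ dw
Collecting like 3-forms: d(omega) = (-w - 3*z) dx ∧ dy ∧ dz + (-2*w - z) dx ∧ dy ∧ dw + (6*x - 12*z) dx ∧ dz ∧ dw.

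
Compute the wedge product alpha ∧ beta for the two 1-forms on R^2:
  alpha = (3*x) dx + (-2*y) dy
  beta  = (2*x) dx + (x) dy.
alpha ∧ beta = (x*(3*x + 4*y)) dx ∧ dy

Distribute the wedge, using dx_i ∧ dx_j = -dx_j ∧ dx_i and dx_i ∧ dx_i = 0. For each pair (i, j) with i < j, the coefficient of dx_i ∧ dx_j in alpha ∧ beta is (alpha_i * beta_j - alpha_j * beta_i). Collecting: alpha ∧ beta = (x*(3*x + 4*y)) dx ∧ dy.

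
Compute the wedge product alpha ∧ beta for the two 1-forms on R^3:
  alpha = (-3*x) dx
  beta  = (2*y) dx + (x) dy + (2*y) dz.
alpha ∧ beta = (-3*x^2) dx ∧ dy + (-6*x*y) dx ∧ dz

Distribute the wedge, using dx_i ∧ dx_j = -dx_j ∧ dx_i and dx_i ∧ dx_i = 0. For each pair (i, j) with i < j, the coefficient of dx_i ∧ dx_j in alpha ∧ beta is (alpha_i * beta_j - alpha_j * beta_i). Collecting: alpha ∧ beta = (-3*x^2) dx ∧ dy + (-6*x*y) dx ∧ dz.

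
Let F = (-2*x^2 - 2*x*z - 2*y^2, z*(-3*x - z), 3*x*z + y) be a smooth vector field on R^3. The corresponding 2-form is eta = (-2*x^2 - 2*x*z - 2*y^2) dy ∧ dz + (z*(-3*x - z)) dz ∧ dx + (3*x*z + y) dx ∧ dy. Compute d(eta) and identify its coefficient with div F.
d(eta) = (-x - 2*z) dx ∧ dy ∧ dz; div F = -x - 2*z

For a 2-form in R^3 of the form above, applying d gives a 3-form with coefficient ∂P/∂x + ∂Q/∂y + ∂R/∂z:
  ∂P/∂x = -4*x - 2*z
  ∂Q/∂y = 0
  ∂R/∂z = 3*x
Sum = -x - 2*z, which is exactly div F.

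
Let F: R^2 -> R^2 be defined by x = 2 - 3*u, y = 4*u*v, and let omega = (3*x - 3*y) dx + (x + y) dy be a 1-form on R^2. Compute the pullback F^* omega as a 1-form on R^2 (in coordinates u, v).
F^* omega = (16*u*v^2 + 24*u*v + 27*u + 8*v - 18) du + (4*u*(4*u*v - 3*u + 2)) dv

Using F^*(f dg) = (f ∘ F) d(g ∘ F), substitute each coordinate x_i by F_i(u, v) in f_i, and replace dx_i by d F_i = (∂F_i/∂u) du + (∂F_i/∂v) dv.
  For the x component: f_1(F) = -12*u*v - 9*u + 6; d F_1 = (-3) du + (0) dv
  For the y component: f_2(F) = 4*u*v - 3*u + 2; d F_2 = (4*v) du + (4*u) dv
Combining and collecting du, dv coefficients:
  coeff of du: 16*u*v^2 + 24*u*v + 27*u + 8*v - 18
  coeff of dv: 4*u*(4*u*v - 3*u + 2)
F^* omega = (16*u*v^2 + 24*u*v + 27*u + 8*v - 18) du + (4*u*(4*u*v - 3*u + 2)) dv.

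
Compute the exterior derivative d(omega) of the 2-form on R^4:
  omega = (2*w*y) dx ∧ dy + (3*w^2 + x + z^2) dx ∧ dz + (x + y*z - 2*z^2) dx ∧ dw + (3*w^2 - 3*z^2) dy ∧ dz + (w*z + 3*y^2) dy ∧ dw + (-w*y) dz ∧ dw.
d(omega) = (2*y - z) dx ∧ dy ∧ dw + (6*w - y + 4*z) dx ∧ dz ∧ dw + (4*w) dy ∧ dz ∧ dw

For a 2-form omega = sum_{i<j} g_{ij} dx_i ∧ dx_j, the exterior derivative is
  d(omega) = sum_{i<j} d(g_{ij}) ∧ dx_i ∧ dx_j = sum_{i<j, k} (∂g_{ij}/∂x_k) dx_k ∧ dx_i ∧ dx_j.
Expand each term, using dx_k ∧ dx_i ∧ dx_j = sgn(permutation) dx_{(a)} ∧ dx_{(b)} ∧ dx_{(c)} with (a < b < c) sorted:
  d(2*w*y) includes (∂/∂w)(2*w*y) dw = (2*y) dw, which multiplied by dx ∧ dy gives (2*y) dx ∧ dy ∧ dw
  d(3*w^2 + x + z^2) includes (∂/∂w)(3*w^2 + x + z^2) dw = (6*w) dw, which multiplied by dx ∧ dz gives (6*w) dx ∧ dz ∧ dw
  d(x + y*z - 2*z^2) includes (∂/∂y)(x + y*z - 2*z^2) dy = (z) dy, which multiplied by dx ∧ dw gives (-z) dx ∧ dy ∧ dw
  d(x + y*z - 2*z^2) includes (∂/∂z)(x + y*z - 2*z^2) dz = (y - 4*z) dz, which multiplied by dx ∧ dw gives (-y + 4*z) dx ∧ dz ∧ dw
  d(3*w^2 - 3*z^2) includes (∂/∂w)(3*w^2 - 3*z^2) dw = (6*w) dw, which multiplied by dy ∧ dz gives (6*w) dy ∧ dz ∧ dw
  d(w*z + 3*y^2) includes (∂/∂z)(w*z + 3*y^2) dz = (w) dz, which multiplied by dy ∧ dw gives (-w) dy ∧ dz ∧ dw
  d(-w*y) includes (∂/∂y)(-w*y) dy = (-w) dy, which multiplied by dz ∧ dw gives (-w) dy ∧ dz ∧ dw
Collecting like 3-forms: d(omega) = (2*y - z) dx ∧ dy ∧ dw + (6*w - y + 4*z) dx ∧ dz ∧ dw + (4*w) dy ∧ dz ∧ dw.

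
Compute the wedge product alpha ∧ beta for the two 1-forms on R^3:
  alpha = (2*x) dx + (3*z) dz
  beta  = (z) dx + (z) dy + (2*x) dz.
alpha ∧ beta = (2*x*z) dx ∧ dy + (4*x^2 - 3*z^2) dx ∧ dz + (-3*z^2) dy ∧ dz

Distribute the wedge, using dx_i ∧ dx_j = -dx_j ∧ dx_i and dx_i ∧ dx_i = 0. For each pair (i, j) with i < j, the coefficient of dx_i ∧ dx_j in alpha ∧ beta is (alpha_i * beta_j - alpha_j * beta_i). Collecting: alpha ∧ beta = (2*x*z) dx ∧ dy + (4*x^2 - 3*z^2) dx ∧ dz + (-3*z^2) dy ∧ dz.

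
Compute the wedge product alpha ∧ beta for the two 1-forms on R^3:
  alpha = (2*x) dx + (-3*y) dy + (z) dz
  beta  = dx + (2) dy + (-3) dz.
alpha ∧ beta = (4*x + 3*y) dx ∧ dy + (-6*x - z) dx ∧ dz + (9*y - 2*z) dy ∧ dz

Distribute the wedge, using dx_i ∧ dx_j = -dx_j ∧ dx_i and dx_i ∧ dx_i = 0. For each pair (i, j) with i < j, the coefficient of dx_i ∧ dx_j in alpha ∧ beta is (alpha_i * beta_j - alpha_j * beta_i). Collecting: alpha ∧ beta = (4*x + 3*y) dx ∧ dy + (-6*x - z) dx ∧ dz + (9*y - 2*z) dy ∧ dz.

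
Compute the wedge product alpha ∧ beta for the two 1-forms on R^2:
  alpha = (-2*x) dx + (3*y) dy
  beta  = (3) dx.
alpha ∧ beta = (-9*y) dx ∧ dy

Distribute the wedge, using dx_i ∧ dx_j = -dx_j ∧ dx_i and dx_i ∧ dx_i = 0. For each pair (i, j) with i < j, the coefficient of dx_i ∧ dx_j in alpha ∧ beta is (alpha_i * beta_j - alpha_j * beta_i). Collecting: alpha ∧ beta = (-9*y) dx ∧ dy.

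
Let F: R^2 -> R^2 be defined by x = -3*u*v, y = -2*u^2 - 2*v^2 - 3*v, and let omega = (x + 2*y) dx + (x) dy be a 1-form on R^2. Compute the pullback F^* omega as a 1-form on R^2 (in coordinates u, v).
F^* omega = (3*v*(8*u^2 + 3*u*v + 4*v^2 + 6*v)) du + (3*u*(4*u^2 + 3*u*v + 8*v^2 + 9*v)) dv

Using F^*(f dg) = (f ∘ F) d(g ∘ F), substitute each coordinate x_i by F_i(u, v) in f_i, and replace dx_i by d F_i = (∂F_i/∂u) du + (∂F_i/∂v) dv.
  For the x component: f_1(F) = -4*u^2 - 3*u*v - 4*v^2 - 6*v; d F_1 = (-3*v) du + (-3*u) dv
  For the y component: f_2(F) = -3*u*v; d F_2 = (-4*u) du + (-4*v - 3) dv
Combining and collecting du, dv coefficients:
  coeff of du: 3*v*(8*u^2 + 3*u*v + 4*v^2 + 6*v)
  coeff of dv: 3*u*(4*u^2 + 3*u*v + 8*v^2 + 9*v)
F^* omega = (3*v*(8*u^2 + 3*u*v + 4*v^2 + 6*v)) du + (3*u*(4*u^2 + 3*u*v + 8*v^2 + 9*v)) dv.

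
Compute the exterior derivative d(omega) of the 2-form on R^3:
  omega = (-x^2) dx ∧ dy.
d(omega) = 0

For a 2-form omega = sum_{i<j} g_{ij} dx_i ∧ dx_j, the exterior derivative is
  d(omega) = sum_{i<j} d(g_{ij}) ∧ dx_i ∧ dx_j = sum_{i<j, k} (∂g_{ij}/∂x_k) dx_k ∧ dx_i ∧ dx_j.
Expand each term, using dx_k ∧ dx_i ∧ dx_j = sgn(permutation) dx_{(a)} ∧ dx_{(b)} ∧ dx_{(c)} with (a < b < c) sorted:

Collecting like 3-forms: d(omega) = 0.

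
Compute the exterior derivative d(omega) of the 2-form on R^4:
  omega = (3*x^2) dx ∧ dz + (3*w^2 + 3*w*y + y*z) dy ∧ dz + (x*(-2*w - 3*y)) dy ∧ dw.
d(omega) = (6*w + 3*y) dy ∧ dz ∧ dw + (-2*w - 3*y) dx ∧ dy ∧ dw

For a 2-form omega = sum_{i<j} g_{ij} dx_i ∧ dx_j, the exterior derivative is
  d(omega) = sum_{i<j} d(g_{ij}) ∧ dx_i ∧ dx_j = sum_{i<j, k} (∂g_{ij}/∂x_k) dx_k ∧ dx_i ∧ dx_j.
Expand each term, using dx_k ∧ dx_i ∧ dx_j = sgn(permutation) dx_{(a)} ∧ dx_{(b)} ∧ dx_{(c)} with (a < b < c) sorted:
  d(3*w^2 + 3*w*y + y*z) includes (∂/∂w)(3*w^2 + 3*w*y + y*z) dw = (6*w + 3*y) dw, which multiplied by dy ∧ dz gives (6*w + 3*y) dy ∧ dz ∧ dw
  d(x*(-2*w - 3*y)) includes (∂/∂x)(x*(-2*w - 3*y)) dx = (-2*w - 3*y) dx, which multiplied by dy ∧ dw gives (-2*w - 3*y) dx ∧ dy ∧ dw
Collecting like 3-forms: d(omega) = (6*w + 3*y) dy ∧ dz ∧ dw + (-2*w - 3*y) dx ∧ dy ∧ dw.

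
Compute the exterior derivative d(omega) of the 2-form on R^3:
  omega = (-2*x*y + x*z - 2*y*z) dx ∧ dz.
d(omega) = (2*x + 2*z) dx ∧ dy ∧ dz

For a 2-form omega = sum_{i<j} g_{ij} dx_i ∧ dx_j, the exterior derivative is
  d(omega) = sum_{i<j} d(g_{ij}) ∧ dx_i ∧ dx_j = sum_{i<j, k} (∂g_{ij}/∂x_k) dx_k ∧ dx_i ∧ dx_j.
Expand each term, using dx_k ∧ dx_i ∧ dx_j = sgn(permutation) dx_{(a)} ∧ dx_{(b)} ∧ dx_{(c)} with (a < b < c) sorted:
  d(-2*x*y + x*z - 2*y*z) includes (∂/∂y)(-2*x*y + x*z - 2*y*z) dy = (-2*x - 2*z) dy, which multiplied by dx ∧ dz gives (2*x + 2*z) dx ∧ dy ∧ dz
Collecting like 3-forms: d(omega) = (2*x + 2*z) dx ∧ dy ∧ dz.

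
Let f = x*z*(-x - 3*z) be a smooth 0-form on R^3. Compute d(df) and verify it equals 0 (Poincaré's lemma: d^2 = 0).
d(df) = 0

Step 1: df = sum_i (∂f/∂x_i) dx_i = (z*(-2*x - 3*z)) dx + (0) dy + (x*(-x - 6*z)) dz.
Step 2: Apply d again. Using the 1-form formula, the coefficient of dx ∧ dy in d(df) is ∂^2 f/∂x ∂y - ∂^2 f/∂y ∂x = (0) - (0) = 0 (equality of mixed partials for smooth f).
Similarly for dx ∧ dz and dy ∧ dz — all coefficients vanish. So d(df) = 0.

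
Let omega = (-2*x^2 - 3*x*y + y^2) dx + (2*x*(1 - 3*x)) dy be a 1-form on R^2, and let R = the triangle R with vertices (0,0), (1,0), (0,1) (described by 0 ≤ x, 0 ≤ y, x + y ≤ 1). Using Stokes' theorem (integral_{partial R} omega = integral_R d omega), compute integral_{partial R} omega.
integral_(partial R) omega = -5/6

Stokes: integral_partial_R omega = integral_R d omega with d omega = (∂Q/∂x - ∂P/∂y) dx ∧ dy.
  ∂Q/∂x = 2 - 12*x
  ∂P/∂y = -3*x + 2*y
  integrand = ∂Q/∂x - ∂P/∂y = -9*x - 2*y + 2.
Integrating over R: integral_0^1 integral_0^{1-x} (-9*x - 2*y + 2) dy dx = -5/6.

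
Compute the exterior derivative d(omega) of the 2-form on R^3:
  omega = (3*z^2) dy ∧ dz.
d(omega) = 0

For a 2-form omega = sum_{i<j} g_{ij} dx_i ∧ dx_j, the exterior derivative is
  d(omega) = sum_{i<j} d(g_{ij}) ∧ dx_i ∧ dx_j = sum_{i<j, k} (∂g_{ij}/∂x_k) dx_k ∧ dx_i ∧ dx_j.
Expand each term, using dx_k ∧ dx_i ∧ dx_j = sgn(permutation) dx_{(a)} ∧ dx_{(b)} ∧ dx_{(c)} with (a < b < c) sorted:

Collecting like 3-forms: d(omega) = 0.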